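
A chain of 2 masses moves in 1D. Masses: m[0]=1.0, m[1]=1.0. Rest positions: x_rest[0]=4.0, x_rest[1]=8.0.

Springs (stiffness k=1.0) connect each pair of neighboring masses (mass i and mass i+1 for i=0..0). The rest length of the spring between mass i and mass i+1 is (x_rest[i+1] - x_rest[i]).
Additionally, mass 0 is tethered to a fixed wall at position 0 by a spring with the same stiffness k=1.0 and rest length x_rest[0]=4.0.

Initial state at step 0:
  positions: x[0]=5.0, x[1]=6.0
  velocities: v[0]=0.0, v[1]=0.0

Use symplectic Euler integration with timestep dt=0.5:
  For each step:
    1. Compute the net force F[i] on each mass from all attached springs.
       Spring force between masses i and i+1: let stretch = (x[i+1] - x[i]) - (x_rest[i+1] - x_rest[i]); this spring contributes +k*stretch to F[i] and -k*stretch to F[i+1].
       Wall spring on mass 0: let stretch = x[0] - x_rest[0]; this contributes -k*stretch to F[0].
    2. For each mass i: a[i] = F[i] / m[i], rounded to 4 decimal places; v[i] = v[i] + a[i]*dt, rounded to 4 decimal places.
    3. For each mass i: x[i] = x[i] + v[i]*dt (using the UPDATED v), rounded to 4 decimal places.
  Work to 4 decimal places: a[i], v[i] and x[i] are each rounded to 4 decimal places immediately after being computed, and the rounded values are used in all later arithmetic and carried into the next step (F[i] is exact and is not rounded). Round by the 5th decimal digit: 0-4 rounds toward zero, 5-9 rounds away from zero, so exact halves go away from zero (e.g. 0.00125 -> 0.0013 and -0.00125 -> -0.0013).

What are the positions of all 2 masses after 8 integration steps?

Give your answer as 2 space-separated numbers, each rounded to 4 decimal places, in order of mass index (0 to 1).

Answer: 5.7850 8.1215

Derivation:
Step 0: x=[5.0000 6.0000] v=[0.0000 0.0000]
Step 1: x=[4.0000 6.7500] v=[-2.0000 1.5000]
Step 2: x=[2.6875 7.8125] v=[-2.6250 2.1250]
Step 3: x=[1.9844 8.5938] v=[-1.4063 1.5625]
Step 4: x=[2.4375 8.7227] v=[0.9062 0.2578]
Step 5: x=[3.8526 8.2803] v=[2.8301 -0.8848]
Step 6: x=[5.4115 7.7310] v=[3.1177 -1.0987]
Step 7: x=[6.1974 7.6018] v=[1.5717 -0.2585]
Step 8: x=[5.7850 8.1215] v=[-0.8248 1.0393]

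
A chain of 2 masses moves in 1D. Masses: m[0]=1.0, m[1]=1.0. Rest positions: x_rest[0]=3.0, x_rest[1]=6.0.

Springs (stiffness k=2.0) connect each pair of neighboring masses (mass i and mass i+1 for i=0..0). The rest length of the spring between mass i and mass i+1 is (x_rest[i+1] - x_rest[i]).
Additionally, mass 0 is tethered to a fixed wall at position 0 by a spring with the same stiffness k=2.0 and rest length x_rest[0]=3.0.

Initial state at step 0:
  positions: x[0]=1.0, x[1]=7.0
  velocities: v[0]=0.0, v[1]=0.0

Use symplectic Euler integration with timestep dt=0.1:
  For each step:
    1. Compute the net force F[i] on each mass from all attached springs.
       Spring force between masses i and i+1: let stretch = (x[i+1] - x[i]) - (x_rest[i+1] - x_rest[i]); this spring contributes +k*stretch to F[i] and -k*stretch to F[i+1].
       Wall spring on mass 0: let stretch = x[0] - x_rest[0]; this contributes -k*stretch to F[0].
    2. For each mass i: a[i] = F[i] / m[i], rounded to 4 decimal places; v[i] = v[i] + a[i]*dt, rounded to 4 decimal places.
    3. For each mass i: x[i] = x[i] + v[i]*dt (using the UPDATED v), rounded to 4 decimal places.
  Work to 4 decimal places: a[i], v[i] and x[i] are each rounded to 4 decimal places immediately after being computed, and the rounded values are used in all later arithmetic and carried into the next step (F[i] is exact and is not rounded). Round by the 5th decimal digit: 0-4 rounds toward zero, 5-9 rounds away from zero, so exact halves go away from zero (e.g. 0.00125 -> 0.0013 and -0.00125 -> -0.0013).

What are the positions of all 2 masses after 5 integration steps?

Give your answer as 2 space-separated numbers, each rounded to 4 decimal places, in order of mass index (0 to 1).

Step 0: x=[1.0000 7.0000] v=[0.0000 0.0000]
Step 1: x=[1.1000 6.9400] v=[1.0000 -0.6000]
Step 2: x=[1.2948 6.8232] v=[1.9480 -1.1680]
Step 3: x=[1.5743 6.6558] v=[2.7947 -1.6737]
Step 4: x=[1.9239 6.4468] v=[3.4961 -2.0900]
Step 5: x=[2.3255 6.2073] v=[4.0159 -2.3946]

Answer: 2.3255 6.2073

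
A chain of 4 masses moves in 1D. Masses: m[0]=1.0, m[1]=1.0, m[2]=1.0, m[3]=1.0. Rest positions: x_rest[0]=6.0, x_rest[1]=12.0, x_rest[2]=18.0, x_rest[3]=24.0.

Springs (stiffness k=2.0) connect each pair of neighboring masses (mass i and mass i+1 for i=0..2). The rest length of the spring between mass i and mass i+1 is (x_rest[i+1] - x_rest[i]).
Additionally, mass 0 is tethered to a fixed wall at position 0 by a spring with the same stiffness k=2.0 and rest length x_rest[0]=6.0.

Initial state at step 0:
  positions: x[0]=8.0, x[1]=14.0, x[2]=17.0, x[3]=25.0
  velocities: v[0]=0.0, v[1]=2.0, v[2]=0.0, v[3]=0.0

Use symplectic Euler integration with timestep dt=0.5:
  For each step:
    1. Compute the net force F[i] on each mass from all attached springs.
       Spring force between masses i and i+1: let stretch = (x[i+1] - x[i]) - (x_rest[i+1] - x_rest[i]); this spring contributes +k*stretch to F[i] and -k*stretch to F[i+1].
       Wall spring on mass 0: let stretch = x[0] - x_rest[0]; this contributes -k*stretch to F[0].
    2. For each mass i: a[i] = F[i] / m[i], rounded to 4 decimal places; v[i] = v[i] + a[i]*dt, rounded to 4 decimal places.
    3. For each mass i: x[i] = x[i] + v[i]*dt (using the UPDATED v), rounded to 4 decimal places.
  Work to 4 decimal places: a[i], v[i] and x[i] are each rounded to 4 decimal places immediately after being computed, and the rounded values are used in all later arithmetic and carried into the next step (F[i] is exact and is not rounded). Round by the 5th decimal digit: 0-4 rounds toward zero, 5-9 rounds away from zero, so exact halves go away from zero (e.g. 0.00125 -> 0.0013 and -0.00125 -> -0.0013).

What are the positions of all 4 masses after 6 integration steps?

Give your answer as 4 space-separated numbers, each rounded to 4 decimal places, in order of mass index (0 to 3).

Answer: 6.9375 11.2501 19.2813 25.6407

Derivation:
Step 0: x=[8.0000 14.0000 17.0000 25.0000] v=[0.0000 2.0000 0.0000 0.0000]
Step 1: x=[7.0000 13.5000 19.5000 24.0000] v=[-2.0000 -1.0000 5.0000 -2.0000]
Step 2: x=[5.7500 12.7500 21.2500 23.7500] v=[-2.5000 -1.5000 3.5000 -0.5000]
Step 3: x=[5.1250 12.7500 20.0000 25.2500] v=[-1.2500 0.0000 -2.5000 3.0000]
Step 4: x=[5.7500 12.5625 17.7500 27.1250] v=[1.2500 -0.3750 -4.5000 3.7500]
Step 5: x=[6.9063 11.5625 17.5938 27.3125] v=[2.3125 -2.0000 -0.3125 0.3750]
Step 6: x=[6.9375 11.2501 19.2813 25.6407] v=[0.0624 -0.6249 3.3749 -3.3437]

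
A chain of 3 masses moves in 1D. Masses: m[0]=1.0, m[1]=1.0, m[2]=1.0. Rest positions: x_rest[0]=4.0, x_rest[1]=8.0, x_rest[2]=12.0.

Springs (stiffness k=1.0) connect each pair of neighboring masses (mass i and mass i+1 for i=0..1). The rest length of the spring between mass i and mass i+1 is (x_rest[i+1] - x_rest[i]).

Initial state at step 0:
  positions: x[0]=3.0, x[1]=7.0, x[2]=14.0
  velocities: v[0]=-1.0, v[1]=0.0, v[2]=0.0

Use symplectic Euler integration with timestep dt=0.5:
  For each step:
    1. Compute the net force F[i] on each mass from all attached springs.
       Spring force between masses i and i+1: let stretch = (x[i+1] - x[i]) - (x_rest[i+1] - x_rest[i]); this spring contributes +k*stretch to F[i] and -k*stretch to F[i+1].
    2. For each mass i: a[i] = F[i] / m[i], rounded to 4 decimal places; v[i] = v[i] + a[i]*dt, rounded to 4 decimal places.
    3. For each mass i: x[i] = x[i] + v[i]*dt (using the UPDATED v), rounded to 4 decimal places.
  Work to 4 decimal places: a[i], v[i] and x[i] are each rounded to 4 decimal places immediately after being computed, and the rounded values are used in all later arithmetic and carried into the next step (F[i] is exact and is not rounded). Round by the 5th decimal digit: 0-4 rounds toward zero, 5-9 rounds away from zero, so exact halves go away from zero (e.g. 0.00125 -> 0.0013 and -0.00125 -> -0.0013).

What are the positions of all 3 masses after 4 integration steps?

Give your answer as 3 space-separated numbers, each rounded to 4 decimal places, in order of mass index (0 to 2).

Answer: 3.5665 7.9415 10.4922

Derivation:
Step 0: x=[3.0000 7.0000 14.0000] v=[-1.0000 0.0000 0.0000]
Step 1: x=[2.5000 7.7500 13.2500] v=[-1.0000 1.5000 -1.5000]
Step 2: x=[2.3125 8.5625 12.1250] v=[-0.3750 1.6250 -2.2500]
Step 3: x=[2.6875 8.7032 11.1094] v=[0.7500 0.2813 -2.0313]
Step 4: x=[3.5665 7.9415 10.4922] v=[1.7579 -1.5235 -1.2344]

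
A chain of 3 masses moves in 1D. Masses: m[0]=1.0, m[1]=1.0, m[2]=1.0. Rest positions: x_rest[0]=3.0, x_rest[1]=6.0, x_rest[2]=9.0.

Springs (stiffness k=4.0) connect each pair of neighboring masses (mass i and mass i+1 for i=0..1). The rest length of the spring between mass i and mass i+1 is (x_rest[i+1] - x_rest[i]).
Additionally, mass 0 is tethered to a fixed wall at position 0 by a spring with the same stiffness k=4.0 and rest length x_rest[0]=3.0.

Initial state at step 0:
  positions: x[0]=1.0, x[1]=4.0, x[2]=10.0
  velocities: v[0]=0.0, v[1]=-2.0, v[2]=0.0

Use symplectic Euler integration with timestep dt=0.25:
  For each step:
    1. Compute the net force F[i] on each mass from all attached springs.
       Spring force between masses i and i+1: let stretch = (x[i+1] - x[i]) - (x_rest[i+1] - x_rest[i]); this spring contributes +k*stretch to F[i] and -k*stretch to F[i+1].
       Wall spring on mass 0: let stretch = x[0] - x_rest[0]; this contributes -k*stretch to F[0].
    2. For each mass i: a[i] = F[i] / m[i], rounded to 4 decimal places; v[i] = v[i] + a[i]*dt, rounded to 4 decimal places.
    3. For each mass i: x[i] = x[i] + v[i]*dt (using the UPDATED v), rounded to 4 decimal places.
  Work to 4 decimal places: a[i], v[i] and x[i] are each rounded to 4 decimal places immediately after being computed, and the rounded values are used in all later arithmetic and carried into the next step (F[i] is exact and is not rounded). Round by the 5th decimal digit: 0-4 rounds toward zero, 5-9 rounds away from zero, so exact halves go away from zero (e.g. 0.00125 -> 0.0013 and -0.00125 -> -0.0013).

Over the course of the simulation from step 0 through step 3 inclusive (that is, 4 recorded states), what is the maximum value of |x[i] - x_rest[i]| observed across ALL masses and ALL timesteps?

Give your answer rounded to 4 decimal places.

Answer: 2.2344

Derivation:
Step 0: x=[1.0000 4.0000 10.0000] v=[0.0000 -2.0000 0.0000]
Step 1: x=[1.5000 4.2500 9.2500] v=[2.0000 1.0000 -3.0000]
Step 2: x=[2.3125 5.0625 8.0000] v=[3.2500 3.2500 -5.0000]
Step 3: x=[3.2344 5.9219 6.7656] v=[3.6875 3.4375 -4.9375]
Max displacement = 2.2344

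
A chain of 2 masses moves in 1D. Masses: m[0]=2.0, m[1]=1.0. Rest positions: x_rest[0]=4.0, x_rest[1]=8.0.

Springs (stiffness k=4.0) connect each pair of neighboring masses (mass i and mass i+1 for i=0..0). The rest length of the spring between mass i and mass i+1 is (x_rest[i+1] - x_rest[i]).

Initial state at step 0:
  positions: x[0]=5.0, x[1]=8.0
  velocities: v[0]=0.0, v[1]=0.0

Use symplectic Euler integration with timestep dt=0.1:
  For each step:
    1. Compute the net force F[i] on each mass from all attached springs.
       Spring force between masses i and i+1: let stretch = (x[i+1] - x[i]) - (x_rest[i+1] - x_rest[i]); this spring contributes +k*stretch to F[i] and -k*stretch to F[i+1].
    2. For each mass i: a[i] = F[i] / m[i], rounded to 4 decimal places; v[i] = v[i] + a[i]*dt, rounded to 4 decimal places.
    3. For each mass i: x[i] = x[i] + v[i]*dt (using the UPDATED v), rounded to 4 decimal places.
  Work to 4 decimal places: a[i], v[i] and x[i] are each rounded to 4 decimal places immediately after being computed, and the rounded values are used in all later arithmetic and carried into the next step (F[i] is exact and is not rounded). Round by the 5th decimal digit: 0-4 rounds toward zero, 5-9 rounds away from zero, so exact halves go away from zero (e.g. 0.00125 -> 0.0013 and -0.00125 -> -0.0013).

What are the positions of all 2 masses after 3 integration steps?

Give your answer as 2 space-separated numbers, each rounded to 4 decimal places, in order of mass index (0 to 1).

Step 0: x=[5.0000 8.0000] v=[0.0000 0.0000]
Step 1: x=[4.9800 8.0400] v=[-0.2000 0.4000]
Step 2: x=[4.9412 8.1176] v=[-0.3880 0.7760]
Step 3: x=[4.8859 8.2281] v=[-0.5527 1.1054]

Answer: 4.8859 8.2281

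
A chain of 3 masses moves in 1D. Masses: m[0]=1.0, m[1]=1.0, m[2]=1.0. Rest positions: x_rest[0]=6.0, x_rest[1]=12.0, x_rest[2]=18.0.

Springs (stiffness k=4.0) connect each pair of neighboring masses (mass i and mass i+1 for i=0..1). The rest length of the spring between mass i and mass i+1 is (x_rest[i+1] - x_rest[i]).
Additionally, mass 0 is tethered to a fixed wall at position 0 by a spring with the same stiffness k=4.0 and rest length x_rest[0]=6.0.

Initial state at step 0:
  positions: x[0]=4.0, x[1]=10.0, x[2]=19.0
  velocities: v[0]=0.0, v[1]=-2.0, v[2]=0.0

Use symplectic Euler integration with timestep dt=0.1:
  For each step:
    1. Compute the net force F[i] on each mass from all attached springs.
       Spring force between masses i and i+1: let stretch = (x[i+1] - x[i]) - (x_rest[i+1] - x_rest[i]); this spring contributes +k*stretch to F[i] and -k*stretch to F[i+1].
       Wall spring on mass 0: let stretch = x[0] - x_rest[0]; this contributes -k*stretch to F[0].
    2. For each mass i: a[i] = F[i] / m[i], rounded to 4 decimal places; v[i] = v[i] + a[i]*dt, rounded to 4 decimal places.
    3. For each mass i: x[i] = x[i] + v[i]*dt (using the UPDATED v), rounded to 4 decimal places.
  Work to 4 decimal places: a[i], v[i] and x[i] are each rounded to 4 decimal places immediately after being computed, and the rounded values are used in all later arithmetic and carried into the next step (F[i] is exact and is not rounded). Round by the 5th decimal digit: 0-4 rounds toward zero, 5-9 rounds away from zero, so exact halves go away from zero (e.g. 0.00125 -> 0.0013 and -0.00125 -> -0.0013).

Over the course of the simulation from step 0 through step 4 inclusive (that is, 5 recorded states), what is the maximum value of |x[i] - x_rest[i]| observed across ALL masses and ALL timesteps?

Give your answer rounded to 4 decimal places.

Step 0: x=[4.0000 10.0000 19.0000] v=[0.0000 -2.0000 0.0000]
Step 1: x=[4.0800 9.9200 18.8800] v=[0.8000 -0.8000 -1.2000]
Step 2: x=[4.2304 9.9648 18.6416] v=[1.5040 0.4480 -2.3840]
Step 3: x=[4.4410 10.1273 18.2961] v=[2.1056 1.6250 -3.4547]
Step 4: x=[4.7014 10.3891 17.8639] v=[2.6037 2.6180 -4.3222]
Max displacement = 2.0800

Answer: 2.0800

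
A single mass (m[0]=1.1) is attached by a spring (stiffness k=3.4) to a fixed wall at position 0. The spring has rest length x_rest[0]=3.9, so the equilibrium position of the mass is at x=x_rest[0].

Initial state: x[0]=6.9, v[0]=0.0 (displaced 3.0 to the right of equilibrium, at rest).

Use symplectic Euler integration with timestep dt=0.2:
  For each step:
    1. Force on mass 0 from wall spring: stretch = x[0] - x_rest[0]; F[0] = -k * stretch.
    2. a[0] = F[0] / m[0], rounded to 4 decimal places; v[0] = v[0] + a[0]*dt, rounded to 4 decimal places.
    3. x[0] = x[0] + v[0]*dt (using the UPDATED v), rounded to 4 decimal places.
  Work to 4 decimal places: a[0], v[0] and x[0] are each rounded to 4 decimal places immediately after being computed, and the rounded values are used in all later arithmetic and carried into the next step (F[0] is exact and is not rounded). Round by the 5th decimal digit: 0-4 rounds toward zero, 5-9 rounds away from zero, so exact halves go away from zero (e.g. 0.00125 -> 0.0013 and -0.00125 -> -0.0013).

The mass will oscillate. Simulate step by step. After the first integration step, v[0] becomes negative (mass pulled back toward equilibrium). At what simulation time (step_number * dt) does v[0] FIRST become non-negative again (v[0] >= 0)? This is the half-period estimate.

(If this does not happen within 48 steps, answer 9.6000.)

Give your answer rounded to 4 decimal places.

Answer: 1.8000

Derivation:
Step 0: x=[6.9000] v=[0.0000]
Step 1: x=[6.5291] v=[-1.8545]
Step 2: x=[5.8331] v=[-3.4798]
Step 3: x=[4.8981] v=[-4.6748]
Step 4: x=[3.8397] v=[-5.2918]
Step 5: x=[2.7888] v=[-5.2545]
Step 6: x=[1.8753] v=[-4.5676]
Step 7: x=[1.2121] v=[-3.3160]
Step 8: x=[0.8812] v=[-1.6544]
Step 9: x=[0.9236] v=[0.2118]
First v>=0 after going negative at step 9, time=1.8000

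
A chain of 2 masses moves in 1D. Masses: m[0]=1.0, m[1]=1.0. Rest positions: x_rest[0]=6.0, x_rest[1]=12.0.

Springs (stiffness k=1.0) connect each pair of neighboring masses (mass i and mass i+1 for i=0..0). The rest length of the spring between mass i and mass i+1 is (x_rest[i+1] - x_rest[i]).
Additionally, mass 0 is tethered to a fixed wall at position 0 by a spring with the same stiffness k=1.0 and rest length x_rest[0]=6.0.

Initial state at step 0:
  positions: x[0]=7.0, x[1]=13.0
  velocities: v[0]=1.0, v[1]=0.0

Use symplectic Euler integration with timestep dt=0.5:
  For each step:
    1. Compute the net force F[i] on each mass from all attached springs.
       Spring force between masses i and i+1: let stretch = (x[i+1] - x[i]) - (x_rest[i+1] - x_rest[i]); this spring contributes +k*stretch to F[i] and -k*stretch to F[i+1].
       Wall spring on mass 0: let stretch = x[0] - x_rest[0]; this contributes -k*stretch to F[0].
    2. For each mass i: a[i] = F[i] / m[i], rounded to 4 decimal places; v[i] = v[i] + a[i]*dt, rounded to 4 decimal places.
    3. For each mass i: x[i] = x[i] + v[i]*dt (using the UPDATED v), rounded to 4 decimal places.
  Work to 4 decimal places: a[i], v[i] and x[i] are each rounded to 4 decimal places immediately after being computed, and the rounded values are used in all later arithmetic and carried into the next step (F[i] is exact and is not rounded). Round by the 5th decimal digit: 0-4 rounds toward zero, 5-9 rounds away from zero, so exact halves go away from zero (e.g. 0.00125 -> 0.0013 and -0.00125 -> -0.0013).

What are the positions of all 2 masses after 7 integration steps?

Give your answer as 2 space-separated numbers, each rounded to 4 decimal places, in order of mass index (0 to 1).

Step 0: x=[7.0000 13.0000] v=[1.0000 0.0000]
Step 1: x=[7.2500 13.0000] v=[0.5000 0.0000]
Step 2: x=[7.1250 13.0625] v=[-0.2500 0.1250]
Step 3: x=[6.7031 13.1407] v=[-0.8438 0.1563]
Step 4: x=[6.2148 13.1095] v=[-0.9766 -0.0625]
Step 5: x=[5.8965 12.8546] v=[-0.6367 -0.5099]
Step 6: x=[5.8436 12.3601] v=[-0.1059 -0.9890]
Step 7: x=[5.9589 11.7365] v=[0.2306 -1.2473]

Answer: 5.9589 11.7365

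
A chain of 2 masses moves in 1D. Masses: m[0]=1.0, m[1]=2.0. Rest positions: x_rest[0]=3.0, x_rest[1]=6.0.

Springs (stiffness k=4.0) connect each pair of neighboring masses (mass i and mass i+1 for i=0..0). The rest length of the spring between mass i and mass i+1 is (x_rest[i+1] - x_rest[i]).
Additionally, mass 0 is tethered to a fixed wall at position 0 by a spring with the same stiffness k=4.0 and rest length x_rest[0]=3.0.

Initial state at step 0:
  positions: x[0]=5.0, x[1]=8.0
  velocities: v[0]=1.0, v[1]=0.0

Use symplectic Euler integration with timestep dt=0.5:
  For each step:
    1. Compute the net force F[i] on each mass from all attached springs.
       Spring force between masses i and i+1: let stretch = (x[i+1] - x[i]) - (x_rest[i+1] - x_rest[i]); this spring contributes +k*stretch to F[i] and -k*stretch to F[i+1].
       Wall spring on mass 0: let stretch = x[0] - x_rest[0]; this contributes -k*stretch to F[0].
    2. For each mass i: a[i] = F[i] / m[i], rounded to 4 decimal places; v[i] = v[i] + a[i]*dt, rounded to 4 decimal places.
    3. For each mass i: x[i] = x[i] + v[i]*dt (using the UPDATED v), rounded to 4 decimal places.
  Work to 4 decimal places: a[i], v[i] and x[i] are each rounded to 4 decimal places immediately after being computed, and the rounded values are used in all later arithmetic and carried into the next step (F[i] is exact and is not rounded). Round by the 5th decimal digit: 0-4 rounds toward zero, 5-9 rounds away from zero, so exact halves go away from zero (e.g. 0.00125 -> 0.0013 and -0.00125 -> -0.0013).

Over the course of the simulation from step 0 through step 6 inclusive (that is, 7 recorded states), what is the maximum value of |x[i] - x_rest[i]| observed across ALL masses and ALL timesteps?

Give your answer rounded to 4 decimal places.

Step 0: x=[5.0000 8.0000] v=[1.0000 0.0000]
Step 1: x=[3.5000 8.0000] v=[-3.0000 0.0000]
Step 2: x=[3.0000 7.2500] v=[-1.0000 -1.5000]
Step 3: x=[3.7500 5.8750] v=[1.5000 -2.7500]
Step 4: x=[2.8750 4.9375] v=[-1.7500 -1.8750]
Step 5: x=[1.1875 4.4688] v=[-3.3750 -0.9375]
Step 6: x=[1.5938 3.8594] v=[0.8126 -1.2188]
Max displacement = 2.1406

Answer: 2.1406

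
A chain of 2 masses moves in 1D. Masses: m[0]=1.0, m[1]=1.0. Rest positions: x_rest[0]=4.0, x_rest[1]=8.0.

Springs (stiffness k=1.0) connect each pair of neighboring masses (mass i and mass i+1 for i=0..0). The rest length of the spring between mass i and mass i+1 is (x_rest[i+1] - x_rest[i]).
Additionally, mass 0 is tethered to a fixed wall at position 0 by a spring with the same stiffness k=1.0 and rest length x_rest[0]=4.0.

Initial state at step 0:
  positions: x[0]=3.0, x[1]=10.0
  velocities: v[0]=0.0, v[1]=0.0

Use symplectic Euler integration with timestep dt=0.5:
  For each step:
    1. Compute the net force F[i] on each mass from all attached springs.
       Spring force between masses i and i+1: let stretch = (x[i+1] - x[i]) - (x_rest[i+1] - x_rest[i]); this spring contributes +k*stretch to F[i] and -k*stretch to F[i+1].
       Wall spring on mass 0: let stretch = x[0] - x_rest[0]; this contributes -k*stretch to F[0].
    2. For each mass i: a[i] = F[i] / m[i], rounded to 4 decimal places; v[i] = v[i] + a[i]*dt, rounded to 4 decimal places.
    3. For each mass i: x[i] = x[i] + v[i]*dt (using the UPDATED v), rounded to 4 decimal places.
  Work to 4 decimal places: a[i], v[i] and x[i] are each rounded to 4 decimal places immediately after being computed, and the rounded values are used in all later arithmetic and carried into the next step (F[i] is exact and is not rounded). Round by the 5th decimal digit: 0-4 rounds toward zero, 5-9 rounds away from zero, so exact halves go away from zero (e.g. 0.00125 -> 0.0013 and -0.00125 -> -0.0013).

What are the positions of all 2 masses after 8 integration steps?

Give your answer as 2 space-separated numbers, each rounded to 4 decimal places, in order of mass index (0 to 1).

Step 0: x=[3.0000 10.0000] v=[0.0000 0.0000]
Step 1: x=[4.0000 9.2500] v=[2.0000 -1.5000]
Step 2: x=[5.3125 8.1875] v=[2.6250 -2.1250]
Step 3: x=[6.0157 7.4063] v=[1.4063 -1.5625]
Step 4: x=[5.5626 7.2774] v=[-0.9063 -0.2578]
Step 5: x=[4.1475 7.7198] v=[-2.8302 0.8848]
Step 6: x=[2.5886 8.2692] v=[-3.1178 1.0987]
Step 7: x=[1.8027 8.3984] v=[-1.5718 0.2584]
Step 8: x=[2.2151 7.8787] v=[0.8247 -1.0395]

Answer: 2.2151 7.8787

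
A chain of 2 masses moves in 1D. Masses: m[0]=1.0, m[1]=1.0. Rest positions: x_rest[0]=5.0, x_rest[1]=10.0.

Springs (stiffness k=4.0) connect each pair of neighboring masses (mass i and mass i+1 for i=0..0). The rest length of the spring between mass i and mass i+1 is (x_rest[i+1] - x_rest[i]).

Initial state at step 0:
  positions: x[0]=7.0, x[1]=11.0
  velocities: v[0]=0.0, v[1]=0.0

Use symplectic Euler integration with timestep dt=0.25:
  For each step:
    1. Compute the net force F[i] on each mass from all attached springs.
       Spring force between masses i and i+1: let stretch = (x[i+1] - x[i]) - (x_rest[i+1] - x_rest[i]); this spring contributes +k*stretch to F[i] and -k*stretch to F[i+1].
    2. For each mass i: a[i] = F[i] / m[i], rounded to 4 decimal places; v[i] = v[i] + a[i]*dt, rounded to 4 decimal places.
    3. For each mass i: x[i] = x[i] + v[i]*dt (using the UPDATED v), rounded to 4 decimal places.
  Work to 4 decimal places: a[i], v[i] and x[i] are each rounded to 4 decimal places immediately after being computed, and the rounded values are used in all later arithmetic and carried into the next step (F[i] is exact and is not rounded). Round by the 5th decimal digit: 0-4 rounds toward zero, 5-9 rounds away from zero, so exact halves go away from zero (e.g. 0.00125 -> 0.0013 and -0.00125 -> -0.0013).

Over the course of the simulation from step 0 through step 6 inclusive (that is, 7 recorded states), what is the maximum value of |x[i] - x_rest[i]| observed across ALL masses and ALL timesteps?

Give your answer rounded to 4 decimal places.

Step 0: x=[7.0000 11.0000] v=[0.0000 0.0000]
Step 1: x=[6.7500 11.2500] v=[-1.0000 1.0000]
Step 2: x=[6.3750 11.6250] v=[-1.5000 1.5000]
Step 3: x=[6.0625 11.9375] v=[-1.2500 1.2500]
Step 4: x=[5.9688 12.0313] v=[-0.3750 0.3750]
Step 5: x=[6.1407 11.8594] v=[0.6875 -0.6875]
Step 6: x=[6.4923 11.5079] v=[1.4062 -1.4062]
Max displacement = 2.0313

Answer: 2.0313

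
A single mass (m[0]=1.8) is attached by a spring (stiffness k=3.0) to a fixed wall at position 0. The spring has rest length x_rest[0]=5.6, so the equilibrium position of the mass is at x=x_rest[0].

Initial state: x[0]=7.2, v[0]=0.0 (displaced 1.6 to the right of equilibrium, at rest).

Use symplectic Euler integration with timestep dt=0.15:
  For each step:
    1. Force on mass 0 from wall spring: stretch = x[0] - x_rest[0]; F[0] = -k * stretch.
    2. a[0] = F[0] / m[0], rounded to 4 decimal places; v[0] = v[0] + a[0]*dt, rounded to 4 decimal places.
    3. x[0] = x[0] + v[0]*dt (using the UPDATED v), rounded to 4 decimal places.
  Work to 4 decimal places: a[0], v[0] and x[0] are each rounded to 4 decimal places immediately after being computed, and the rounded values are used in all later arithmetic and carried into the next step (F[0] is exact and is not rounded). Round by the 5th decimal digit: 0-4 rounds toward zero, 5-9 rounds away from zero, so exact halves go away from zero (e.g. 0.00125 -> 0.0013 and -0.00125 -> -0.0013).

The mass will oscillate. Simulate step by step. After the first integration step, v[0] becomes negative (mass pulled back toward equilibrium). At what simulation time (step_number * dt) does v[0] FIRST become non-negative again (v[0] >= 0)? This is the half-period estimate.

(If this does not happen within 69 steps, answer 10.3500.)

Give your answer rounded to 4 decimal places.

Answer: 2.5500

Derivation:
Step 0: x=[7.2000] v=[0.0000]
Step 1: x=[7.1400] v=[-0.4000]
Step 2: x=[7.0223] v=[-0.7850]
Step 3: x=[6.8512] v=[-1.1406]
Step 4: x=[6.6332] v=[-1.4534]
Step 5: x=[6.3764] v=[-1.7117]
Step 6: x=[6.0905] v=[-1.9058]
Step 7: x=[5.7862] v=[-2.0284]
Step 8: x=[5.4750] v=[-2.0749]
Step 9: x=[5.1684] v=[-2.0437]
Step 10: x=[4.8780] v=[-1.9358]
Step 11: x=[4.6147] v=[-1.7553]
Step 12: x=[4.3884] v=[-1.5090]
Step 13: x=[4.2075] v=[-1.2061]
Step 14: x=[4.0788] v=[-0.8580]
Step 15: x=[4.0071] v=[-0.4777]
Step 16: x=[3.9952] v=[-0.0795]
Step 17: x=[4.0435] v=[0.3217]
First v>=0 after going negative at step 17, time=2.5500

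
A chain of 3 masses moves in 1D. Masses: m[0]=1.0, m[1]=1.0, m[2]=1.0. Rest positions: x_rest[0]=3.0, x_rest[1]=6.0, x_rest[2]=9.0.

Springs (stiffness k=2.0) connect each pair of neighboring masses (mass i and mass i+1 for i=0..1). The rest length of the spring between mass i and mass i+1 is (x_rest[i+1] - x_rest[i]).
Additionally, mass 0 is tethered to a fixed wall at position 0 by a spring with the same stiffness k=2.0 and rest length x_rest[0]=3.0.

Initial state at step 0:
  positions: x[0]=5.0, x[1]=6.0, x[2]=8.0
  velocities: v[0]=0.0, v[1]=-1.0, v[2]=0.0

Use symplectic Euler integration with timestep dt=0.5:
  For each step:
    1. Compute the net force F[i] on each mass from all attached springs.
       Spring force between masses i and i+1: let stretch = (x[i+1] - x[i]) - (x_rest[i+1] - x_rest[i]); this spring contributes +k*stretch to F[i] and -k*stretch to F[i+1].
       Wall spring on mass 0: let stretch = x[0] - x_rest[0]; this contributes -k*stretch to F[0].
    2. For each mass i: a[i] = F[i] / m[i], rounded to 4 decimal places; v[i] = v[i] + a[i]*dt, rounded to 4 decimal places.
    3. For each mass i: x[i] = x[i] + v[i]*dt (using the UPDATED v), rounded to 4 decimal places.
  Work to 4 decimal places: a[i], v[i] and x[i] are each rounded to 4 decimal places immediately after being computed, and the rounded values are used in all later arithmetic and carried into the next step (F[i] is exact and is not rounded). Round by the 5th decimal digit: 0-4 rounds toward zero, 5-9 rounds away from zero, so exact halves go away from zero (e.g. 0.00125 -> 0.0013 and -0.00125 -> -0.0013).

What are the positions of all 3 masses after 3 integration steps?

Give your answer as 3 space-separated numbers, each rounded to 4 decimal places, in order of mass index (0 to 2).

Step 0: x=[5.0000 6.0000 8.0000] v=[0.0000 -1.0000 0.0000]
Step 1: x=[3.0000 6.0000 8.5000] v=[-4.0000 0.0000 1.0000]
Step 2: x=[1.0000 5.7500 9.2500] v=[-4.0000 -0.5000 1.5000]
Step 3: x=[0.8750 4.8750 9.7500] v=[-0.2500 -1.7500 1.0000]

Answer: 0.8750 4.8750 9.7500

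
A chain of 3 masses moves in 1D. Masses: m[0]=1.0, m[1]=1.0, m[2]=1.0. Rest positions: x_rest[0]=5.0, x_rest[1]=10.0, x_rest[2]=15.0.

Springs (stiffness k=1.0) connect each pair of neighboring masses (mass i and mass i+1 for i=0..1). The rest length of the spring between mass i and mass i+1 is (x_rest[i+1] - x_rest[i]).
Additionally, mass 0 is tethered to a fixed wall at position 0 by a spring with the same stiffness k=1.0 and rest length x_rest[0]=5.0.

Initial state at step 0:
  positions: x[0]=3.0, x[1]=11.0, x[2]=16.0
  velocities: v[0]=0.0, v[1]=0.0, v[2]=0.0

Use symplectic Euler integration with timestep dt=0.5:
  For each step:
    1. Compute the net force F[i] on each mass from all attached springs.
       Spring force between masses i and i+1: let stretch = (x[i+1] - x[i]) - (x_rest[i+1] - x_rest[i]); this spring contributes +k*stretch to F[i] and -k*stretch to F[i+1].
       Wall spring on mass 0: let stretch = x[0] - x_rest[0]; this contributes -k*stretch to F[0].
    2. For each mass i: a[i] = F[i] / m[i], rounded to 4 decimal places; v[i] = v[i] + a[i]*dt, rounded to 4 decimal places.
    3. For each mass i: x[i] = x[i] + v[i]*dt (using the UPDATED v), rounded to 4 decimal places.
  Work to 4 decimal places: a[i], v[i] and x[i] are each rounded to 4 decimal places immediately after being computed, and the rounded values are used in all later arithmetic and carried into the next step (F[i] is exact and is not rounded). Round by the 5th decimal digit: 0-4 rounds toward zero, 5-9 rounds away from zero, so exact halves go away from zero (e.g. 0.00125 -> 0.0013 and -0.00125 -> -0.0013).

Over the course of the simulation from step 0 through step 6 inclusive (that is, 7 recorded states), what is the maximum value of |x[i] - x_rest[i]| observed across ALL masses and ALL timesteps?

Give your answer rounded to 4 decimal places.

Step 0: x=[3.0000 11.0000 16.0000] v=[0.0000 0.0000 0.0000]
Step 1: x=[4.2500 10.2500 16.0000] v=[2.5000 -1.5000 0.0000]
Step 2: x=[5.9375 9.4375 15.8125] v=[3.3750 -1.6250 -0.3750]
Step 3: x=[7.0157 9.3438 15.2813] v=[2.1563 -0.1875 -1.0625]
Step 4: x=[6.9220 10.1524 14.5157] v=[-0.1875 1.6172 -1.5313]
Step 5: x=[5.9054 11.2443 13.9092] v=[-2.0333 2.1837 -1.2130]
Step 6: x=[4.7471 11.6677 13.8865] v=[-2.3166 0.8467 -0.0455]
Max displacement = 2.0157

Answer: 2.0157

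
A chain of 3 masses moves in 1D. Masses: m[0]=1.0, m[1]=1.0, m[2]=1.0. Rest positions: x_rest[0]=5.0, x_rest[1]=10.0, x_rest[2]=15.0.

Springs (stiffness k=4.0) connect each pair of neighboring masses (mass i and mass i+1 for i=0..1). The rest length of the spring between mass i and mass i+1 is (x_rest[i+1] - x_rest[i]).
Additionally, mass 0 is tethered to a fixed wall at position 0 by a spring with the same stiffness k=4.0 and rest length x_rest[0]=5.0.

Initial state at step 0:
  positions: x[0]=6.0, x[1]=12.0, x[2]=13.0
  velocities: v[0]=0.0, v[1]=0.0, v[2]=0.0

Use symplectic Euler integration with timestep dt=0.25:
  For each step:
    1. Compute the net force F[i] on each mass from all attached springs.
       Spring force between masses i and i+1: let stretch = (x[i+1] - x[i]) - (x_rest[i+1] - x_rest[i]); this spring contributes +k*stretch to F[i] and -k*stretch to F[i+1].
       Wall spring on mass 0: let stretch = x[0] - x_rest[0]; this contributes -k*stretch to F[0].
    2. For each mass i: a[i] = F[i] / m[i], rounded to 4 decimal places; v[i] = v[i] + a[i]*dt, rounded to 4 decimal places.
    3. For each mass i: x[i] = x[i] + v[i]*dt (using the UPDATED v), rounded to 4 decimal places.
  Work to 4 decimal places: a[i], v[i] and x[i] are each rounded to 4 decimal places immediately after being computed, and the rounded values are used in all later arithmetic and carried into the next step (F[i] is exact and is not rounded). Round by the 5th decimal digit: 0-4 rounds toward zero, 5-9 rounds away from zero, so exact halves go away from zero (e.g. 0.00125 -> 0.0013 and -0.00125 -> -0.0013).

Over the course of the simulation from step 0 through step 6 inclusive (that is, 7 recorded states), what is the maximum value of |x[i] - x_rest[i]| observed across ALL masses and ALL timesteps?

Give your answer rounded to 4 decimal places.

Step 0: x=[6.0000 12.0000 13.0000] v=[0.0000 0.0000 0.0000]
Step 1: x=[6.0000 10.7500 14.0000] v=[0.0000 -5.0000 4.0000]
Step 2: x=[5.6875 9.1250 15.4375] v=[-1.2500 -6.5000 5.7500]
Step 3: x=[4.8125 8.2188 16.5469] v=[-3.5000 -3.6250 4.4375]
Step 4: x=[3.5860 8.5430 16.8243] v=[-4.9062 1.2968 1.1094]
Step 5: x=[2.7022 9.6983 16.2813] v=[-3.5352 4.6211 -2.1719]
Step 6: x=[2.8919 10.7503 15.3426] v=[0.7587 4.2080 -3.7549]
Max displacement = 2.2978

Answer: 2.2978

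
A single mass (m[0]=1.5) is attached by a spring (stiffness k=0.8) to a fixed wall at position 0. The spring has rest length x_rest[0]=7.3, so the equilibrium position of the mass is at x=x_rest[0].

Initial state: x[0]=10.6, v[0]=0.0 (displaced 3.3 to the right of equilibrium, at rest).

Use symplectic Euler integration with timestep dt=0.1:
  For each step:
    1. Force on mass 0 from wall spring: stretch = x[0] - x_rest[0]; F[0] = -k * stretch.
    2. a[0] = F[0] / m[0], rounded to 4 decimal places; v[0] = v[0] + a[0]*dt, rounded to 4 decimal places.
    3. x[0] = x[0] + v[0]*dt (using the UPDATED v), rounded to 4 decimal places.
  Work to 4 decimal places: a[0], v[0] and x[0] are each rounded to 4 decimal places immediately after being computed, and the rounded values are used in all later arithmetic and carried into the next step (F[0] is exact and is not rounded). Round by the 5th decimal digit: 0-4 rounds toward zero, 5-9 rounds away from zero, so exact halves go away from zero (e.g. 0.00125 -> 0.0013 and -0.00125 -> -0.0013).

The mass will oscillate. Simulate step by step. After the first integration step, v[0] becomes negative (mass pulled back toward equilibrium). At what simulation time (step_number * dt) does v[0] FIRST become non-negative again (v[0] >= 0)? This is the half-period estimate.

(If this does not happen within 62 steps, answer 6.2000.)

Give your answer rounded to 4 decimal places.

Answer: 4.4000

Derivation:
Step 0: x=[10.6000] v=[0.0000]
Step 1: x=[10.5824] v=[-0.1760]
Step 2: x=[10.5473] v=[-0.3511]
Step 3: x=[10.4949] v=[-0.5243]
Step 4: x=[10.4254] v=[-0.6947]
Step 5: x=[10.3393] v=[-0.8614]
Step 6: x=[10.2370] v=[-1.0235]
Step 7: x=[10.1190] v=[-1.1801]
Step 8: x=[9.9860] v=[-1.3305]
Step 9: x=[9.8386] v=[-1.4738]
Step 10: x=[9.6777] v=[-1.6092]
Step 11: x=[9.5041] v=[-1.7360]
Step 12: x=[9.3187] v=[-1.8536]
Step 13: x=[9.1226] v=[-1.9613]
Step 14: x=[8.9168] v=[-2.0585]
Step 15: x=[8.7023] v=[-2.1447]
Step 16: x=[8.4804] v=[-2.2195]
Step 17: x=[8.2522] v=[-2.2825]
Step 18: x=[8.0189] v=[-2.3333]
Step 19: x=[7.7817] v=[-2.3716]
Step 20: x=[7.5420] v=[-2.3973]
Step 21: x=[7.3010] v=[-2.4102]
Step 22: x=[7.0600] v=[-2.4103]
Step 23: x=[6.8203] v=[-2.3975]
Step 24: x=[6.5831] v=[-2.3719]
Step 25: x=[6.3497] v=[-2.3337]
Step 26: x=[6.1214] v=[-2.2830]
Step 27: x=[5.8994] v=[-2.2201]
Step 28: x=[5.6849] v=[-2.1454]
Step 29: x=[5.4790] v=[-2.0593]
Step 30: x=[5.2828] v=[-1.9622]
Step 31: x=[5.0973] v=[-1.8546]
Step 32: x=[4.9236] v=[-1.7371]
Step 33: x=[4.7626] v=[-1.6104]
Step 34: x=[4.6151] v=[-1.4751]
Step 35: x=[4.4819] v=[-1.3319]
Step 36: x=[4.3637] v=[-1.1816]
Step 37: x=[4.2612] v=[-1.0250]
Step 38: x=[4.1749] v=[-0.8629]
Step 39: x=[4.1053] v=[-0.6962]
Step 40: x=[4.0527] v=[-0.5258]
Step 41: x=[4.0174] v=[-0.3526]
Step 42: x=[3.9997] v=[-0.1775]
Step 43: x=[3.9996] v=[-0.0015]
Step 44: x=[4.0171] v=[0.1745]
First v>=0 after going negative at step 44, time=4.4000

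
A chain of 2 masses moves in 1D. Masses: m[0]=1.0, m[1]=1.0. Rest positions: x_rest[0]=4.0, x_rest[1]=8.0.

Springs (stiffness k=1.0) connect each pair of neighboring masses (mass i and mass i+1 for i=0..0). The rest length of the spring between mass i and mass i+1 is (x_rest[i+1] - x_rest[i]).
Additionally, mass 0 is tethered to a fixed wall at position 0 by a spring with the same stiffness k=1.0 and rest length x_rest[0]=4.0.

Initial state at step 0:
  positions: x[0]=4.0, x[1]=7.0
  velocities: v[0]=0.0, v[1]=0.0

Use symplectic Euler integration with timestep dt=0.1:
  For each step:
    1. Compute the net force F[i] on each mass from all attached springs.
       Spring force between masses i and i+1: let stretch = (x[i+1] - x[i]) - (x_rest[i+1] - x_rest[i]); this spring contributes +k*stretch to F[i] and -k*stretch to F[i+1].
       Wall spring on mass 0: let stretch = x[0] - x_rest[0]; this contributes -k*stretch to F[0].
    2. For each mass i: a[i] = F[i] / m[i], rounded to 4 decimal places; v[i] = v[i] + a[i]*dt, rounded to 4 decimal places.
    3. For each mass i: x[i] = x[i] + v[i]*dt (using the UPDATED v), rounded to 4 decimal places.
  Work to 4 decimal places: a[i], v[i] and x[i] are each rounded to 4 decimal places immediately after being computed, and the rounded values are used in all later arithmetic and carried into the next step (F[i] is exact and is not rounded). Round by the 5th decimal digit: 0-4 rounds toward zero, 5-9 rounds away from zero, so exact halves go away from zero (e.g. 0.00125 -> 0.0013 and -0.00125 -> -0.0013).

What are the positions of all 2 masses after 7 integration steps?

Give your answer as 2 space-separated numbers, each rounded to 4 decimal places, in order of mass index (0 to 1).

Answer: 3.7562 7.2558

Derivation:
Step 0: x=[4.0000 7.0000] v=[0.0000 0.0000]
Step 1: x=[3.9900 7.0100] v=[-0.1000 0.1000]
Step 2: x=[3.9703 7.0298] v=[-0.1970 0.1980]
Step 3: x=[3.9415 7.0590] v=[-0.2881 0.2921]
Step 4: x=[3.9045 7.0970] v=[-0.3705 0.3804]
Step 5: x=[3.8603 7.1431] v=[-0.4417 0.4612]
Step 6: x=[3.8104 7.1964] v=[-0.4995 0.5329]
Step 7: x=[3.7562 7.2558] v=[-0.5419 0.5943]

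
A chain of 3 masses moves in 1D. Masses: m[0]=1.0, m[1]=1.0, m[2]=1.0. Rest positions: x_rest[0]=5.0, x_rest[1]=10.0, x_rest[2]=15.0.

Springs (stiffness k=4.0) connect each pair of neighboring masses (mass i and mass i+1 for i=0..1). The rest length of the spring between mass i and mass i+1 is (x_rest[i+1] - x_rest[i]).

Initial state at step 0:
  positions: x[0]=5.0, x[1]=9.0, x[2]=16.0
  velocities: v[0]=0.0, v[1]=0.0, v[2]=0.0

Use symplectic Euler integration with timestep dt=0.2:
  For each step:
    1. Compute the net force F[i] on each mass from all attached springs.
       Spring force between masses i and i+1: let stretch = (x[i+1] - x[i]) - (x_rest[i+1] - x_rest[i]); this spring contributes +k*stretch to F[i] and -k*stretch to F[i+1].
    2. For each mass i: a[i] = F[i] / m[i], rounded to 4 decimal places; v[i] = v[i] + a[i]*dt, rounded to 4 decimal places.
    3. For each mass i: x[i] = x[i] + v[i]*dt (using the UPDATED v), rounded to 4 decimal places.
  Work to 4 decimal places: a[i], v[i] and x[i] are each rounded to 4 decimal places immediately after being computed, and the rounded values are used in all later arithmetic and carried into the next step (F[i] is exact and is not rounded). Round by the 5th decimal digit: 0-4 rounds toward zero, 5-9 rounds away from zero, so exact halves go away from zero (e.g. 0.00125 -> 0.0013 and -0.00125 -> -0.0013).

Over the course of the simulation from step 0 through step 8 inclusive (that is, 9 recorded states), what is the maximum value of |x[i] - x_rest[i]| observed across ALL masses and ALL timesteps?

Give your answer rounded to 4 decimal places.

Step 0: x=[5.0000 9.0000 16.0000] v=[0.0000 0.0000 0.0000]
Step 1: x=[4.8400 9.4800 15.6800] v=[-0.8000 2.4000 -1.6000]
Step 2: x=[4.6224 10.2096 15.1680] v=[-1.0880 3.6480 -2.5600]
Step 3: x=[4.4988 10.8386 14.6627] v=[-0.6182 3.1450 -2.5267]
Step 4: x=[4.5895 11.0651 14.3455] v=[0.4536 1.1324 -1.5860]
Step 5: x=[4.9163 10.7803 14.3034] v=[1.6341 -1.4238 -0.2103]
Step 6: x=[5.3814 10.1210 14.4976] v=[2.3253 -3.2965 0.9712]
Step 7: x=[5.8048 9.4036 14.7916] v=[2.1170 -3.5869 1.4699]
Step 8: x=[6.0040 8.9725 15.0235] v=[0.9960 -2.1555 1.1595]
Max displacement = 1.0651

Answer: 1.0651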